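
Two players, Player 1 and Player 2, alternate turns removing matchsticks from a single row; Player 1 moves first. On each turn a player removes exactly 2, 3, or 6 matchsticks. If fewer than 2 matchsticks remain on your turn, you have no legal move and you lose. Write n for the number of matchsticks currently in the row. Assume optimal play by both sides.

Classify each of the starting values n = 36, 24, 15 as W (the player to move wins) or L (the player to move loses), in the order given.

Build the W/L table. Terminal = L. A non-terminal position is W if it has a move to some L; otherwise it is L.
n=0: no move → L
n=1: no move → L
n=2: reaches L-position 0 → W
n=3: reaches L-position 1 → W
n=4: reaches L-position 1 → W
n=5: only reaches 3(W), 2(W), all W → L
n=6: reaches L-position 0 → W
n=7: reaches L-position 5 → W
n=8: reaches L-position 5 → W
n=9: only reaches 7(W), 6(W), 3(W), all W → L
n=10: only reaches 8(W), 7(W), 4(W), all W → L
n=11: reaches L-position 9 → W
n=12: reaches L-position 10 → W
n=13: reaches L-position 10 → W
n=14: only reaches 12(W), 11(W), 8(W), all W → L
n=15: reaches L-position 9 → W
n=16: reaches L-position 14 → W
n=17: reaches L-position 14 → W
n=18: only reaches 16(W), 15(W), 12(W), all W → L
n=19: only reaches 17(W), 16(W), 13(W), all W → L
n=20: reaches L-position 18 → W
n=21: reaches L-position 19 → W
n=22: reaches L-position 19 → W
n=23: only reaches 21(W), 20(W), 17(W), all W → L
n=24: reaches L-position 18 → W
n=25: reaches L-position 23 → W
n=26: reaches L-position 23 → W
n=27: only reaches 25(W), 24(W), 21(W), all W → L
n=28: only reaches 26(W), 25(W), 22(W), all W → L
n=29: reaches L-position 27 → W
n=30: reaches L-position 28 → W
n=31: reaches L-position 28 → W
n=32: only reaches 30(W), 29(W), 26(W), all W → L
n=33: reaches L-position 27 → W
n=34: reaches L-position 32 → W
n=35: reaches L-position 32 → W
n=36: only reaches 34(W), 33(W), 30(W), all W → L

36: L, 24: W, 15: W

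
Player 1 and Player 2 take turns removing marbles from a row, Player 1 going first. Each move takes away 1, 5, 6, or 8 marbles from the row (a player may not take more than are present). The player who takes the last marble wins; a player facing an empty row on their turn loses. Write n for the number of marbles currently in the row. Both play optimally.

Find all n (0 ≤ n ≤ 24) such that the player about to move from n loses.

Use the standard recursion: the mover loses at a terminal position; elsewhere, the mover wins exactly when some move hands the opponent an L position.
n=0: no move → L
n=1: W (go to 0, an L position)
n=2: L (sole option 1(W) is W)
n=3: W (go to 2, an L position)
n=4: L (sole option 3(W) is W)
n=5: W (go to 4, an L position)
n=6: W (go to 0, an L position)
n=7: W (go to 2, an L position)
n=8: W (go to 2, an L position)
n=9: W (go to 4, an L position)
n=10: W (go to 4, an L position)
n=11: L (options 10(W), 6(W), 5(W), 3(W) are all W)
n=12: W (go to 11, an L position)
n=13: L (options 12(W), 8(W), 7(W), 5(W) are all W)
n=14: W (go to 13, an L position)
n=15: L (options 14(W), 10(W), 9(W), 7(W) are all W)
n=16: W (go to 15, an L position)
n=17: W (go to 11, an L position)
n=18: W (go to 13, an L position)
n=19: W (go to 13, an L position)
n=20: W (go to 15, an L position)
n=21: W (go to 15, an L position)
n=22: L (options 21(W), 17(W), 16(W), 14(W) are all W)
n=23: W (go to 22, an L position)
n=24: L (options 23(W), 19(W), 18(W), 16(W) are all W)
Reading off the rows marked L gives the requested list; there are 8 such values of n.

0, 2, 4, 11, 13, 15, 22, 24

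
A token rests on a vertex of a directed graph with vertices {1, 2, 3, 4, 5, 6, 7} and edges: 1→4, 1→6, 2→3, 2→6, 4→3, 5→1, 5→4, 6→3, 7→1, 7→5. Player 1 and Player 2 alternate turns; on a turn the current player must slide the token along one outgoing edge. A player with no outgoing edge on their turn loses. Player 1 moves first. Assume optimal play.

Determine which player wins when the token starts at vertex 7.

Build the W/L table. Terminal = L. A non-terminal position is W if it has a move to some L; otherwise it is L.
Every edge goes from a vertex to one that appears earlier in the order 3, 6, 4, 1, 5, 7, 2, so processing vertices in that order labels each vertex after all of its successors.
3: no outgoing edge → L
6: →3(L), so W
4: →3(L), so W
1: →4(W), 6(W) — all W, so L
5: →1(L), so W
7: →1(L), so W
2: →3(L), so W
The starting position 7 is W: Player 1 should move to 1, handing over an L position.

Player 1 wins.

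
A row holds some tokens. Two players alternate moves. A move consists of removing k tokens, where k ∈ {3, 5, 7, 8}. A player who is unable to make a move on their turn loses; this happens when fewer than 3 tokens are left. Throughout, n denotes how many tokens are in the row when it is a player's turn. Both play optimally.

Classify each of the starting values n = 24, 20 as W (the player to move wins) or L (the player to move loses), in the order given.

Classify positions by backward induction: terminal positions (no move available) are L. From any other position, the mover wins iff some move reaches an L.
n=0: no move → L
n=1: no move → L
n=2: no move → L
n=3: can move to 0, which is L ⇒ W
n=4: can move to 1, which is L ⇒ W
n=5: can move to 2, which is L ⇒ W
n=6: can move to 1, which is L ⇒ W
n=7: can move to 2, which is L ⇒ W
n=8: can move to 1, which is L ⇒ W
n=9: can move to 2, which is L ⇒ W
n=10: can move to 2, which is L ⇒ W
n=11: moves to 8(W), 6(W), 4(W), 3(W); every one is W ⇒ L
n=12: moves to 9(W), 7(W), 5(W), 4(W); every one is W ⇒ L
n=13: moves to 10(W), 8(W), 6(W), 5(W); every one is W ⇒ L
n=14: can move to 11, which is L ⇒ W
n=15: can move to 12, which is L ⇒ W
n=16: can move to 13, which is L ⇒ W
n=17: can move to 12, which is L ⇒ W
n=18: can move to 13, which is L ⇒ W
n=19: can move to 12, which is L ⇒ W
n=20: can move to 13, which is L ⇒ W
n=21: can move to 13, which is L ⇒ W
n=22: moves to 19(W), 17(W), 15(W), 14(W); every one is W ⇒ L
n=23: moves to 20(W), 18(W), 16(W), 15(W); every one is W ⇒ L
n=24: moves to 21(W), 19(W), 17(W), 16(W); every one is W ⇒ L

24: L, 20: W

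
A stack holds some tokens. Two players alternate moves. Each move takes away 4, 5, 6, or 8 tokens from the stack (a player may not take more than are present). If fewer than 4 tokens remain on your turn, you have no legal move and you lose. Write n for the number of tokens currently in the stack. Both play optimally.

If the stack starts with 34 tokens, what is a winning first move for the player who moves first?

Label each position W (a win for the player to move) or L (a loss). A position with no legal move is L; any other position is W exactly when some move reaches an L, and L when every move reaches a W.
n=0: no move → L
n=1: no move → L
n=2: no move → L
n=3: no move → L
n=4: W (go to 0, an L position)
n=5: W (go to 1, an L position)
n=6: W (go to 2, an L position)
n=7: W (go to 3, an L position)
n=8: W (go to 3, an L position)
n=9: W (go to 3, an L position)
n=10: W (go to 2, an L position)
n=11: W (go to 3, an L position)
n=12: L (options 8(W), 7(W), 6(W), 4(W) are all W)
n=13: L (options 9(W), 8(W), 7(W), 5(W) are all W)
n=14: L (options 10(W), 9(W), 8(W), 6(W) are all W)
n=15: L (options 11(W), 10(W), 9(W), 7(W) are all W)
n=16: W (go to 12, an L position)
n=17: W (go to 13, an L position)
n=18: W (go to 14, an L position)
n=19: W (go to 15, an L position)
n=20: W (go to 15, an L position)
n=21: W (go to 15, an L position)
n=22: W (go to 14, an L position)
n=23: W (go to 15, an L position)
n=24: L (options 20(W), 19(W), 18(W), 16(W) are all W)
n=25: L (options 21(W), 20(W), 19(W), 17(W) are all W)
n=26: L (options 22(W), 21(W), 20(W), 18(W) are all W)
n=27: L (options 23(W), 22(W), 21(W), 19(W) are all W)
n=28: W (go to 24, an L position)
n=29: W (go to 25, an L position)
n=30: W (go to 26, an L position)
n=31: W (go to 27, an L position)
n=32: W (go to 27, an L position)
n=33: W (go to 27, an L position)
n=34: W (go to 26, an L position)
From 34, the L positions reachable in one move are: 26.

Remove 8, leaving 26.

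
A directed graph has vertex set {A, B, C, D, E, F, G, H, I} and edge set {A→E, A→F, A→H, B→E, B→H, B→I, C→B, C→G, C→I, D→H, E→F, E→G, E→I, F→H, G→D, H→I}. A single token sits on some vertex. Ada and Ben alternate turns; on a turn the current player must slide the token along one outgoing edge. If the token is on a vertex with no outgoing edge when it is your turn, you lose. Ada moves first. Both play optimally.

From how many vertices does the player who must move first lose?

Positions with no move are L. A position that does have a move is losing for the player to move precisely when every available move leads to a winning position for the opponent. Fill in the labels:
Every edge goes from a vertex to one that appears earlier in the order I, H, F, D, G, E, B, A, C, so processing vertices in that order labels each vertex after all of its successors.
I: no outgoing edge → L
H: →I(L), so W
F: →H(W) only, which is W, so L
D: →H(W) only, which is W, so L
G: →D(L), so W
E: →F(L), so W
B: →I(L), so W
A: →F(L), so W
C: →I(L), so W
The L vertices are D, F, I; that is 3 in all.

3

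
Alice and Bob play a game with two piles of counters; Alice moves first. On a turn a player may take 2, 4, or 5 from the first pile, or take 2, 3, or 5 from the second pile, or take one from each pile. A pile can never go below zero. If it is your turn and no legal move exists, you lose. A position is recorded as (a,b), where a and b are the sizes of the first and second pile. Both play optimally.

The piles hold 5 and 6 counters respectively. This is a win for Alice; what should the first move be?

Use the standard recursion: the mover loses at a terminal position; elsewhere, the mover wins exactly when some move hands the opponent an L position.
No move ever increases a pile, so every position that can arise here has a ≤ 5 and b ≤ 6; it is enough to label the cells with 0 ≤ a ≤ 5 and 0 ≤ b ≤ 6.
Every move lowers a or b (never raises either), so fill the grid row by row in increasing a, and left to right within a row: each cell's successors are then already labelled.
      b=0  b=1  b=2  b=3  b=4  b=5  b=6
a=0:    L    L    W    W    W    W    W
a=1:    L    W    W    W    L    W    W
a=2:    W    W    L    L    W    W    W
a=3:    W    L    L    W    W    W    W
a=4:    W    W    W    W    L    L    W
a=5:    W    W    W    L    W    W    W
Cells with no legal move (terminal, hence L): (0,0), (0,1), (1,0).
The remaining L cells, each justified by listing all of its moves:
(1,4): L (options (1,2)(W), (1,1)(W), (0,3)(W) are all W)
(2,2): L (options (0,2)(W), (2,0)(W), (1,1)(W) are all W)
(2,3): L (options (0,3)(W), (2,1)(W), (2,0)(W), (1,2)(W) are all W)
(3,1): L (options (1,1)(W), (2,0)(W) are all W)
(3,2): L (options (1,2)(W), (3,0)(W), (2,1)(W) are all W)
(4,4): L (options (2,4)(W), (0,4)(W), (4,2)(W), (4,1)(W), (3,3)(W) are all W)
(4,5): L (options (2,5)(W), (0,5)(W), (4,3)(W), (4,2)(W), (4,0)(W), (3,4)(W) are all W)
(5,3): L (options (3,3)(W), (1,3)(W), (0,3)(W), (5,1)(W), (5,0)(W), (4,2)(W) are all W)
Every other cell has at least one move into one of the L cells above, so it is W.
From (5,6), the L positions reachable in one move are: (5,3), (4,5). Any move reaching one of these is winning.

Move to (5,3).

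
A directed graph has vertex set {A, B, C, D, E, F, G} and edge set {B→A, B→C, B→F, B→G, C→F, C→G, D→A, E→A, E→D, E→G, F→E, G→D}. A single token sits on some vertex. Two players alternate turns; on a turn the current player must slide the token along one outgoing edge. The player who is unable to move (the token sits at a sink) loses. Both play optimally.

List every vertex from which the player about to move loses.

Positions with no move are L. A position that does have a move is losing for the player to move precisely when every available move leads to a winning position for the opponent. Fill in the labels:
Every edge goes from a vertex to one that appears earlier in the order A, D, G, E, F, C, B, so processing vertices in that order labels each vertex after all of its successors.
A: no outgoing edge → L
D: reaches L-position A → W
G: only reaches D(W), which is W → L
E: reaches L-position G → W
F: only reaches E(W), which is W → L
C: reaches L-position F → W
B: reaches L-position F → W
The losing starting vertices are exactly the entries labelled L in this table (3 of them).

A, F, G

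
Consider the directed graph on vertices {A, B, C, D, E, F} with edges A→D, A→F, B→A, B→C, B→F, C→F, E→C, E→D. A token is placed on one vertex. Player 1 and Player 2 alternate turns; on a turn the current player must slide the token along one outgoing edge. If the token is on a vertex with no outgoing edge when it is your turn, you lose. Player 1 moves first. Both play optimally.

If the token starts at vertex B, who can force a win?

Player 1 wins.

Classify positions by backward induction: terminal positions (no move available) are L. From any other position, the mover wins iff some move reaches an L.
Every edge goes from a vertex to one that appears earlier in the order F, D, A, C, B, E, so processing vertices in that order labels each vertex after all of its successors.
F: no outgoing edge → L
D: no outgoing edge → L
A: W (go to D, an L position)
C: W (go to F, an L position)
B: W (go to F, an L position)
E: W (go to D, an L position)
The starting position B is W: Player 1 should move to F, handing over an L position.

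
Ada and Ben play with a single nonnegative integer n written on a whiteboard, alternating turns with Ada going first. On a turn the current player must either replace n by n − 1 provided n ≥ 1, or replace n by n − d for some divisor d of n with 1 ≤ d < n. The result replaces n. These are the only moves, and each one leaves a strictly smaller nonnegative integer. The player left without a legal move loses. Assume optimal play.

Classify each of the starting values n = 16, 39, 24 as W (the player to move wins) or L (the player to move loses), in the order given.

16: W, 39: L, 24: W

Classify positions by backward induction: terminal positions (no move available) are L. From any other position, the mover wins iff some move reaches an L.
n=0: no move → L
n=1: →0(L), so W
n=2: →1(W) only, which is W, so L
n=3: →2(L), so W
n=4: →2(L), so W
n=5: →4(W) only, which is W, so L
n=6: →5(L), so W
n=7: →6(W) only, which is W, so L
n=8: →7(L), so W
n=9: →6(W), 8(W) — all W, so L
n=10: →5(L), so W
n=11: →10(W) only, which is W, so L
n=12: →9(L), so W
n=13: →12(W) only, which is W, so L
n=14: →7(L), so W
n=15: →10(W), 12(W), 14(W) — all W, so L
n=16: →15(L), so W
n=17: →16(W) only, which is W, so L
n=18: →9(L), so W
n=19: →18(W) only, which is W, so L
n=20: →15(L), so W
n=21: →14(W), 18(W), 20(W) — all W, so L
n=22: →11(L), so W
n=23: →22(W) only, which is W, so L
n=24: →21(L), so W
n=25: →20(W), 24(W) — all W, so L
n=26: →13(L), so W
n=27: →18(W), 24(W), 26(W) — all W, so L
n=28: →21(L), so W
n=29: →28(W) only, which is W, so L
n=30: →15(L), so W
n=31: →30(W) only, which is W, so L
n=32: →31(L), so W
n=33: →22(W), 30(W), 32(W) — all W, so L
n=34: →17(L), so W
n=35: →28(W), 30(W), 34(W) — all W, so L
n=36: →27(L), so W
n=37: →36(W) only, which is W, so L
n=38: →19(L), so W
n=39: →26(W), 36(W), 38(W) — all W, so L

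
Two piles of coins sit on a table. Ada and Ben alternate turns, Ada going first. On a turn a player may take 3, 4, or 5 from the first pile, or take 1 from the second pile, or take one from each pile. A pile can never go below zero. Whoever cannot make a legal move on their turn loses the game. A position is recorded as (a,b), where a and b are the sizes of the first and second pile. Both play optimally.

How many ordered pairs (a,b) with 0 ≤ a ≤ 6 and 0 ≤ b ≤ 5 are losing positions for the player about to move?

18

Label each position W (a win for the player to move) or L (a loss). A position with no legal move is L; any other position is W exactly when some move reaches an L, and L when every move reaches a W.
Every move lowers a or b (never raises either), so fill the grid row by row in increasing a, and left to right within a row: each cell's successors are then already labelled.
      b=0  b=1  b=2  b=3  b=4  b=5
a=0:    L    W    L    W    L    W
a=1:    L    W    L    W    L    W
a=2:    L    W    L    W    L    W
a=3:    W    W    W    W    W    W
a=4:    W    L    W    L    W    L
a=5:    W    L    W    L    W    L
a=6:    W    L    W    L    W    L
Cells with no legal move (terminal, hence L): (0,0), (1,0), (2,0).
The remaining L cells, each justified by listing all of its moves:
(0,2): L (sole option (0,1)(W) is W)
(0,4): L (sole option (0,3)(W) is W)
(1,2): L (options (1,1)(W), (0,1)(W) are all W)
(1,4): L (options (1,3)(W), (0,3)(W) are all W)
(2,2): L (options (2,1)(W), (1,1)(W) are all W)
(2,4): L (options (2,3)(W), (1,3)(W) are all W)
(4,1): L (options (1,1)(W), (0,1)(W), (4,0)(W), (3,0)(W) are all W)
(4,3): L (options (1,3)(W), (0,3)(W), (4,2)(W), (3,2)(W) are all W)
(4,5): L (options (1,5)(W), (0,5)(W), (4,4)(W), (3,4)(W) are all W)
(5,1): L (options (2,1)(W), (1,1)(W), (0,1)(W), (5,0)(W), (4,0)(W) are all W)
(5,3): L (options (2,3)(W), (1,3)(W), (0,3)(W), (5,2)(W), (4,2)(W) are all W)
(5,5): L (options (2,5)(W), (1,5)(W), (0,5)(W), (5,4)(W), (4,4)(W) are all W)
(6,1): L (options (3,1)(W), (2,1)(W), (1,1)(W), (6,0)(W), (5,0)(W) are all W)
(6,3): L (options (3,3)(W), (2,3)(W), (1,3)(W), (6,2)(W), (5,2)(W) are all W)
(6,5): L (options (3,5)(W), (2,5)(W), (1,5)(W), (6,4)(W), (5,4)(W) are all W)
Every other cell has at least one move into one of the L cells above, so it is W.
L cells per row: a=0: 3, a=1: 3, a=2: 3, a=3: 0, a=4: 3, a=5: 3, a=6: 3; total 18.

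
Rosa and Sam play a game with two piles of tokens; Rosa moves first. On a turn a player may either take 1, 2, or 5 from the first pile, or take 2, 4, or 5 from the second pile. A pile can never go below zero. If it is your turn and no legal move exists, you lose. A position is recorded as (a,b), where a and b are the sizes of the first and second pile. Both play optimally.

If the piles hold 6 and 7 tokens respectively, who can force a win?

Compute win/loss labels from the base case upward. A position with no move is L. Any other position is W if it can reach an L in one move, else L.
No move ever increases a pile, so every position that can arise here has a ≤ 6 and b ≤ 7; it is enough to label the cells with 0 ≤ a ≤ 6 and 0 ≤ b ≤ 7.
Every move lowers a or b (never raises either), so fill the grid row by row in increasing a, and left to right within a row: each cell's successors are then already labelled.
      b=0  b=1  b=2  b=3  b=4  b=5  b=6  b=7
a=0:    L    L    W    W    W    W    W    L
a=1:    W    W    L    L    W    W    W    W
a=2:    W    W    W    W    L    L    W    W
a=3:    L    L    W    W    W    W    W    L
a=4:    W    W    L    L    W    W    W    W
a=5:    W    W    W    W    L    L    W    W
a=6:    L    L    W    W    W    W    W    L
Cells with no legal move (terminal, hence L): (0,0), (0,1).
The remaining L cells, each justified by listing all of its moves:
(0,7): →(0,5)(W), (0,3)(W), (0,2)(W) — all W, so L
(1,2): →(0,2)(W), (1,0)(W) — all W, so L
(1,3): →(0,3)(W), (1,1)(W) — all W, so L
(2,4): →(1,4)(W), (0,4)(W), (2,2)(W), (2,0)(W) — all W, so L
(2,5): →(1,5)(W), (0,5)(W), (2,3)(W), (2,1)(W), (2,0)(W) — all W, so L
(3,0): →(2,0)(W), (1,0)(W) — all W, so L
(3,1): →(2,1)(W), (1,1)(W) — all W, so L
(3,7): →(2,7)(W), (1,7)(W), (3,5)(W), (3,3)(W), (3,2)(W) — all W, so L
(4,2): →(3,2)(W), (2,2)(W), (4,0)(W) — all W, so L
(4,3): →(3,3)(W), (2,3)(W), (4,1)(W) — all W, so L
(5,4): →(4,4)(W), (3,4)(W), (0,4)(W), (5,2)(W), (5,0)(W) — all W, so L
(5,5): →(4,5)(W), (3,5)(W), (0,5)(W), (5,3)(W), (5,1)(W), (5,0)(W) — all W, so L
(6,0): →(5,0)(W), (4,0)(W), (1,0)(W) — all W, so L
(6,1): →(5,1)(W), (4,1)(W), (1,1)(W) — all W, so L
(6,7): →(5,7)(W), (4,7)(W), (1,7)(W), (6,5)(W), (6,3)(W), (6,2)(W) — all W, so L
Every other cell has at least one move into one of the L cells above, so it is W.
The starting position (6,7) is L: whatever Rosa does, the opponent receives a W position.

Sam wins.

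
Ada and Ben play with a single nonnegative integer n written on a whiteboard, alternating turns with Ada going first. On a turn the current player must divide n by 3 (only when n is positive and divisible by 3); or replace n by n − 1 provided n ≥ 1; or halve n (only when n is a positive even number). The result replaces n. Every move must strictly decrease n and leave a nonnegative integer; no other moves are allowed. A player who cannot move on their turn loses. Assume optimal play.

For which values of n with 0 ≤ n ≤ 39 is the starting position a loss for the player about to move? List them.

0, 2, 5, 7, 9, 11, 13, 16, 19, 23, 25, 28, 30, 34, 36

Work bottom-up. With no move the player to move loses. Otherwise the position is W if at least one move leads to an L position for the opponent, and L if every move leads to a W.
n=0: no move → L
n=1: can move to 0, which is L ⇒ W
n=2: the only move is to 1(W), a W ⇒ L
n=3: can move to 2, which is L ⇒ W
n=4: can move to 2, which is L ⇒ W
n=5: the only move is to 4(W), a W ⇒ L
n=6: can move to 2, which is L ⇒ W
n=7: the only move is to 6(W), a W ⇒ L
n=8: can move to 7, which is L ⇒ W
n=9: moves to 3(W), 8(W); every one is W ⇒ L
n=10: can move to 5, which is L ⇒ W
n=11: the only move is to 10(W), a W ⇒ L
n=12: can move to 11, which is L ⇒ W
n=13: the only move is to 12(W), a W ⇒ L
n=14: can move to 7, which is L ⇒ W
n=15: can move to 5, which is L ⇒ W
n=16: moves to 8(W), 15(W); every one is W ⇒ L
n=17: can move to 16, which is L ⇒ W
n=18: can move to 9, which is L ⇒ W
n=19: the only move is to 18(W), a W ⇒ L
n=20: can move to 19, which is L ⇒ W
n=21: can move to 7, which is L ⇒ W
n=22: can move to 11, which is L ⇒ W
n=23: the only move is to 22(W), a W ⇒ L
n=24: can move to 23, which is L ⇒ W
n=25: the only move is to 24(W), a W ⇒ L
n=26: can move to 13, which is L ⇒ W
n=27: can move to 9, which is L ⇒ W
n=28: moves to 14(W), 27(W); every one is W ⇒ L
n=29: can move to 28, which is L ⇒ W
n=30: moves to 10(W), 15(W), 29(W); every one is W ⇒ L
n=31: can move to 30, which is L ⇒ W
n=32: can move to 16, which is L ⇒ W
n=33: can move to 11, which is L ⇒ W
n=34: moves to 17(W), 33(W); every one is W ⇒ L
n=35: can move to 34, which is L ⇒ W
n=36: moves to 12(W), 18(W), 35(W); every one is W ⇒ L
n=37: can move to 36, which is L ⇒ W
n=38: can move to 19, which is L ⇒ W
n=39: can move to 13, which is L ⇒ W
Reading off the rows marked L gives the requested list; there are 15 such values of n.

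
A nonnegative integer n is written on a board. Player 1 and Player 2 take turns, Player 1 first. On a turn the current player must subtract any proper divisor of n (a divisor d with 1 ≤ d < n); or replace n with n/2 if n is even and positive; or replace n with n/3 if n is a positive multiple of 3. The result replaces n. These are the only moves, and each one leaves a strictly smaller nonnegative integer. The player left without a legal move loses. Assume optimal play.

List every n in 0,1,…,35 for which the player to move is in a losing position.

0, 1, 4, 7, 9, 11, 13, 15, 17, 19, 23, 25, 28, 31

Classify positions by backward induction: terminal positions (no move available) are L. From any other position, the mover wins iff some move reaches an L.
n=0: no move → L
n=1: no move → L
n=2: W (go to 1, an L position)
n=3: W (go to 1, an L position)
n=4: L (options 2(W), 3(W) are all W)
n=5: W (go to 4, an L position)
n=6: W (go to 4, an L position)
n=7: L (sole option 6(W) is W)
n=8: W (go to 4, an L position)
n=9: L (options 3(W), 6(W), 8(W) are all W)
n=10: W (go to 9, an L position)
n=11: L (sole option 10(W) is W)
n=12: W (go to 4, an L position)
n=13: L (sole option 12(W) is W)
n=14: W (go to 7, an L position)
n=15: L (options 5(W), 10(W), 12(W), 14(W) are all W)
n=16: W (go to 15, an L position)
n=17: L (sole option 16(W) is W)
n=18: W (go to 9, an L position)
n=19: L (sole option 18(W) is W)
n=20: W (go to 15, an L position)
n=21: W (go to 7, an L position)
n=22: W (go to 11, an L position)
n=23: L (sole option 22(W) is W)
n=24: W (go to 23, an L position)
n=25: L (options 20(W), 24(W) are all W)
n=26: W (go to 13, an L position)
n=27: W (go to 9, an L position)
n=28: L (options 14(W), 21(W), 24(W), 26(W), 27(W) are all W)
n=29: W (go to 28, an L position)
n=30: W (go to 15, an L position)
n=31: L (sole option 30(W) is W)
n=32: W (go to 28, an L position)
n=33: W (go to 11, an L position)
n=34: W (go to 17, an L position)
n=35: W (go to 28, an L position)
Reading off the rows marked L gives the requested list; there are 14 such values of n.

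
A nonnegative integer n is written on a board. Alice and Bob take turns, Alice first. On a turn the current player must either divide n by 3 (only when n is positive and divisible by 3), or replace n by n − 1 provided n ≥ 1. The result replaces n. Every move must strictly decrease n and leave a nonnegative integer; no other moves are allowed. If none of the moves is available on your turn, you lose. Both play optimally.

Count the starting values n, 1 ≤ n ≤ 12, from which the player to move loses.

Positions with no move are L. A position that does have a move is losing for the player to move precisely when every available move leads to a winning position for the opponent. Fill in the labels:
n=0: no move → L
n=1: reaches L-position 0 → W
n=2: only reaches 1(W), which is W → L
n=3: reaches L-position 2 → W
n=4: only reaches 3(W), which is W → L
n=5: reaches L-position 4 → W
n=6: reaches L-position 2 → W
n=7: only reaches 6(W), which is W → L
n=8: reaches L-position 7 → W
n=9: only reaches 3(W), 8(W), all W → L
n=10: reaches L-position 9 → W
n=11: only reaches 10(W), which is W → L
n=12: reaches L-position 4 → W
L entries with 1 ≤ n ≤ 12 (n=0 is outside the asked range and is not counted): n = 2, 4, 7, 9, 11; that makes 5.

5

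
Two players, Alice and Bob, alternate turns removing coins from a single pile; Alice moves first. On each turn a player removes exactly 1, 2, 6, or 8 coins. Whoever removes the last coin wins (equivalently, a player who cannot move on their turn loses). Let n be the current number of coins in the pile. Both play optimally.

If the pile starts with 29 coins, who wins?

Label each position W (a win for the player to move) or L (a loss). A position with no legal move is L; any other position is W exactly when some move reaches an L, and L when every move reaches a W.
n=0: no move → L
n=1: →0(L), so W
n=2: →0(L), so W
n=3: →2(W), 1(W) — all W, so L
n=4: →3(L), so W
n=5: →3(L), so W
n=6: →0(L), so W
n=7: →6(W), 5(W), 1(W) — all W, so L
n=8: →7(L), so W
n=9: →7(L), so W
n=10: →9(W), 8(W), 4(W), 2(W) — all W, so L
n=11: →10(L), so W
n=12: →10(L), so W
n=13: →7(L), so W
n=14: →13(W), 12(W), 8(W), 6(W) — all W, so L
n=15: →14(L), so W
n=16: →14(L), so W
n=17: →16(W), 15(W), 11(W), 9(W) — all W, so L
n=18: →17(L), so W
n=19: →17(L), so W
n=20: →14(L), so W
n=21: →20(W), 19(W), 15(W), 13(W) — all W, so L
n=22: →21(L), so W
n=23: →21(L), so W
n=24: →23(W), 22(W), 18(W), 16(W) — all W, so L
n=25: →24(L), so W
n=26: →24(L), so W
n=27: →21(L), so W
n=28: →27(W), 26(W), 22(W), 20(W) — all W, so L
n=29: →28(L), so W
The starting position 29 is W: Alice should remove 1, leaving 28, handing over an L position.

Alice wins.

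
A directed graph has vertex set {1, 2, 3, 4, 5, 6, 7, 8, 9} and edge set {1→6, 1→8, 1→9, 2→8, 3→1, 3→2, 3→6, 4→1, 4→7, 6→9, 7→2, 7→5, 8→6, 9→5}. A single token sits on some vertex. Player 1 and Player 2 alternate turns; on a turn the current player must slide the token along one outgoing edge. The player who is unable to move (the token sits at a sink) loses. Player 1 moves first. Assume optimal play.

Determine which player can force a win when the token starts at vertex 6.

Player 2 wins.

Use the standard recursion: the mover loses at a terminal position; elsewhere, the mover wins exactly when some move hands the opponent an L position.
Every edge goes from a vertex to one that appears earlier in the order 5, 9, 6, 8, 1, 2, 3, 7, 4, so processing vertices in that order labels each vertex after all of its successors.
5: no outgoing edge → L
9: W (go to 5, an L position)
6: L (sole option 9(W) is W)
8: W (go to 6, an L position)
1: W (go to 6, an L position)
2: L (sole option 8(W) is W)
3: W (go to 2, an L position)
7: W (go to 2, an L position)
4: L (options 7(W), 1(W) are all W)
Every move from 6 reaches a W position, so the mover loses.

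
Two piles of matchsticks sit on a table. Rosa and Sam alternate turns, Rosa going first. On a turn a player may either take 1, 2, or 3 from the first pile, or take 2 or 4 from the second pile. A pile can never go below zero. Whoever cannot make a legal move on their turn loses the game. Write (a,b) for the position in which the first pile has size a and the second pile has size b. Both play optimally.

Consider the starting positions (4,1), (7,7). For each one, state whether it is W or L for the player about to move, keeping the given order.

(4,1): L, (7,7): W

Positions with no move are L. A position that does have a move is losing for the player to move precisely when every available move leads to a winning position for the opponent. Fill in the labels:
No move ever increases a pile, so every position that can arise here has a ≤ 7 and b ≤ 7; it is enough to label the cells with 0 ≤ a ≤ 7 and 0 ≤ b ≤ 7.
Every move lowers a or b (never raises either), so fill the grid row by row in increasing a, and left to right within a row: each cell's successors are then already labelled.
      b=0  b=1  b=2  b=3  b=4  b=5  b=6  b=7
a=0:    L    L    W    W    W    W    L    L
a=1:    W    W    L    L    W    W    W    W
a=2:    W    W    W    W    L    L    W    W
a=3:    W    W    W    W    W    W    W    W
a=4:    L    L    W    W    W    W    L    L
a=5:    W    W    L    L    W    W    W    W
a=6:    W    W    W    W    L    L    W    W
a=7:    W    W    W    W    W    W    W    W
Cells with no legal move (terminal, hence L): (0,0), (0,1).
The remaining L cells, each justified by listing all of its moves:
(0,6): →(0,4)(W), (0,2)(W) — all W, so L
(0,7): →(0,5)(W), (0,3)(W) — all W, so L
(1,2): →(0,2)(W), (1,0)(W) — all W, so L
(1,3): →(0,3)(W), (1,1)(W) — all W, so L
(2,4): →(1,4)(W), (0,4)(W), (2,2)(W), (2,0)(W) — all W, so L
(2,5): →(1,5)(W), (0,5)(W), (2,3)(W), (2,1)(W) — all W, so L
(4,0): →(3,0)(W), (2,0)(W), (1,0)(W) — all W, so L
(4,1): →(3,1)(W), (2,1)(W), (1,1)(W) — all W, so L
(4,6): →(3,6)(W), (2,6)(W), (1,6)(W), (4,4)(W), (4,2)(W) — all W, so L
(4,7): →(3,7)(W), (2,7)(W), (1,7)(W), (4,5)(W), (4,3)(W) — all W, so L
(5,2): →(4,2)(W), (3,2)(W), (2,2)(W), (5,0)(W) — all W, so L
(5,3): →(4,3)(W), (3,3)(W), (2,3)(W), (5,1)(W) — all W, so L
(6,4): →(5,4)(W), (4,4)(W), (3,4)(W), (6,2)(W), (6,0)(W) — all W, so L
(6,5): →(5,5)(W), (4,5)(W), (3,5)(W), (6,3)(W), (6,1)(W) — all W, so L
Every other cell has at least one move into one of the L cells above, so it is W.
(4,1): one of the L cells justified above, so L
(7,7): the move to (4,7) reaches an L cell, so W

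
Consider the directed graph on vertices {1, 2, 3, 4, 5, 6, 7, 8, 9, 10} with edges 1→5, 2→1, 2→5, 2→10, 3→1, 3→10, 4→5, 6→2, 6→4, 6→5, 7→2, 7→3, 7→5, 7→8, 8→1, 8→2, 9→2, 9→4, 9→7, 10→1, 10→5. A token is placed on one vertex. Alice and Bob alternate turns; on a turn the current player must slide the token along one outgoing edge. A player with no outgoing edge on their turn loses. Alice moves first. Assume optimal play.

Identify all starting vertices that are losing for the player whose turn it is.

Build the W/L table. Terminal = L. A non-terminal position is W if it has a move to some L; otherwise it is L.
Every edge goes from a vertex to one that appears earlier in the order 5, 1, 10, 4, 3, 2, 8, 7, 9, 6, so processing vertices in that order labels each vertex after all of its successors.
5: no outgoing edge → L
1: reaches L-position 5 → W
10: reaches L-position 5 → W
4: reaches L-position 5 → W
3: only reaches 10(W), 1(W), all W → L
2: reaches L-position 5 → W
8: only reaches 2(W), 1(W), all W → L
7: reaches L-position 8 → W
9: only reaches 7(W), 2(W), 4(W), all W → L
6: reaches L-position 5 → W
The losing starting vertices are exactly the entries labelled L in this table (4 of them).

3, 5, 8, 9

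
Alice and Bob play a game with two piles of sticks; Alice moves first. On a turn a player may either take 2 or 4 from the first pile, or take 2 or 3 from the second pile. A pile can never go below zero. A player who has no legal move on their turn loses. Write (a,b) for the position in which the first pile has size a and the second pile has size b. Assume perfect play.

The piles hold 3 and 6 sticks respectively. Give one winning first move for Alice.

Move to (1,6).

Classify positions by backward induction: terminal positions (no move available) are L. From any other position, the mover wins iff some move reaches an L.
No move ever increases a pile, so every position that can arise here has a ≤ 3 and b ≤ 6; it is enough to label the cells with 0 ≤ a ≤ 3 and 0 ≤ b ≤ 6.
Every move lowers a or b (never raises either), so fill the grid row by row in increasing a, and left to right within a row: each cell's successors are then already labelled.
      b=0  b=1  b=2  b=3  b=4  b=5  b=6
a=0:    L    L    W    W    W    L    L
a=1:    L    L    W    W    W    L    L
a=2:    W    W    L    L    W    W    W
a=3:    W    W    L    L    W    W    W
Cells with no legal move (terminal, hence L): (0,0), (0,1), (1,0), (1,1).
The remaining L cells, each justified by listing all of its moves:
(0,5): →(0,3)(W), (0,2)(W) — all W, so L
(0,6): →(0,4)(W), (0,3)(W) — all W, so L
(1,5): →(1,3)(W), (1,2)(W) — all W, so L
(1,6): →(1,4)(W), (1,3)(W) — all W, so L
(2,2): →(0,2)(W), (2,0)(W) — all W, so L
(2,3): →(0,3)(W), (2,1)(W), (2,0)(W) — all W, so L
(3,2): →(1,2)(W), (3,0)(W) — all W, so L
(3,3): →(1,3)(W), (3,1)(W), (3,0)(W) — all W, so L
Every other cell has at least one move into one of the L cells above, so it is W.
From (3,6), the L positions reachable in one move are: (1,6), (3,3). Any move reaching one of these is winning.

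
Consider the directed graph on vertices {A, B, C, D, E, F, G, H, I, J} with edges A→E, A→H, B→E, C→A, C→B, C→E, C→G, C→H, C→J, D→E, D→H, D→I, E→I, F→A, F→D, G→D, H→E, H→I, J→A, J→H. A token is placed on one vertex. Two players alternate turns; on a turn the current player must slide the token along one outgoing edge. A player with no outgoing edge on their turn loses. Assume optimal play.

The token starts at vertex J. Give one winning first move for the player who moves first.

Work bottom-up. With no move the player to move loses. Otherwise the position is W if at least one move leads to an L position for the opponent, and L if every move leads to a W.
Every edge goes from a vertex to one that appears earlier in the order I, E, H, D, A, F, J, B, G, C, so processing vertices in that order labels each vertex after all of its successors.
I: no outgoing edge → L
E: reaches L-position I → W
H: reaches L-position I → W
D: reaches L-position I → W
A: only reaches H(W), E(W), all W → L
F: reaches L-position A → W
J: reaches L-position A → W
B: only reaches E(W), which is W → L
G: only reaches D(W), which is W → L
C: reaches L-position G → W
From J, the L positions reachable in one move are: A.

Move to A.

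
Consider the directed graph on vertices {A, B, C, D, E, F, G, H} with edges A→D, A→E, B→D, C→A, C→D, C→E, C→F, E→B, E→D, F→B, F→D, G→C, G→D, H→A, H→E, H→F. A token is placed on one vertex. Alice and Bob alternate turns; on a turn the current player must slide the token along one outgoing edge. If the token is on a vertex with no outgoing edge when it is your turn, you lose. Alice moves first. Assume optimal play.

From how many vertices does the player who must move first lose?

Positions with no move are L. A position that does have a move is losing for the player to move precisely when every available move leads to a winning position for the opponent. Fill in the labels:
Every edge goes from a vertex to one that appears earlier in the order D, B, F, E, A, C, H, G, so processing vertices in that order labels each vertex after all of its successors.
D: no outgoing edge → L
B: can move to D, which is L ⇒ W
F: can move to D, which is L ⇒ W
E: can move to D, which is L ⇒ W
A: can move to D, which is L ⇒ W
C: can move to D, which is L ⇒ W
H: moves to A(W), E(W), F(W); every one is W ⇒ L
G: can move to D, which is L ⇒ W
The L vertices are D, H; that is 2 in all.

2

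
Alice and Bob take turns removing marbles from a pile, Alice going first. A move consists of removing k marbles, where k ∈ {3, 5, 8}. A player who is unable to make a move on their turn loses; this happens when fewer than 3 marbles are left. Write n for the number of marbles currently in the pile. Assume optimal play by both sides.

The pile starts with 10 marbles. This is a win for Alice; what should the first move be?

Classify positions by backward induction: terminal positions (no move available) are L. From any other position, the mover wins iff some move reaches an L.
n=0: no move → L
n=1: no move → L
n=2: no move → L
n=3: W (go to 0, an L position)
n=4: W (go to 1, an L position)
n=5: W (go to 2, an L position)
n=6: W (go to 1, an L position)
n=7: W (go to 2, an L position)
n=8: W (go to 0, an L position)
n=9: W (go to 1, an L position)
n=10: W (go to 2, an L position)
From 10, the L positions reachable in one move are: 2.

Remove 8, leaving 2.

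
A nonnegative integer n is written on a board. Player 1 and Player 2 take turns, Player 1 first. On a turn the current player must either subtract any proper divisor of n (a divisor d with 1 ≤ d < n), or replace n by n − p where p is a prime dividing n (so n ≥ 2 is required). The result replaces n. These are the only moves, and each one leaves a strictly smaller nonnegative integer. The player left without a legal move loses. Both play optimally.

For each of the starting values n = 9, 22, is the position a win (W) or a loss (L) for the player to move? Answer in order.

Build the W/L table. Terminal = L. A non-terminal position is W if it has a move to some L; otherwise it is L.
n=0: no move → L
n=1: no move → L
n=2: W (go to 0, an L position)
n=3: W (go to 0, an L position)
n=4: L (options 2(W), 3(W) are all W)
n=5: W (go to 0, an L position)
n=6: W (go to 4, an L position)
n=7: W (go to 0, an L position)
n=8: W (go to 4, an L position)
n=9: L (options 6(W), 8(W) are all W)
n=10: W (go to 9, an L position)
n=11: W (go to 0, an L position)
n=12: W (go to 9, an L position)
n=13: W (go to 0, an L position)
n=14: L (options 7(W), 12(W), 13(W) are all W)
n=15: W (go to 14, an L position)
n=16: W (go to 14, an L position)
n=17: W (go to 0, an L position)
n=18: W (go to 9, an L position)
n=19: W (go to 0, an L position)
n=20: L (options 10(W), 15(W), 16(W), 18(W), 19(W) are all W)
n=21: W (go to 14, an L position)
n=22: W (go to 20, an L position)

9: L, 22: W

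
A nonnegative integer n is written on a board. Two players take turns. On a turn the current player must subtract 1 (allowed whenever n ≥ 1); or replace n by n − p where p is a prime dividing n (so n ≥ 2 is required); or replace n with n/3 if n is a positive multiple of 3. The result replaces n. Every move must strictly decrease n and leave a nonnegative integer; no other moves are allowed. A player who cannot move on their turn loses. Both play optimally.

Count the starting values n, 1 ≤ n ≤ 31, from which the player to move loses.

Compute win/loss labels from the base case upward. A position with no move is L. Any other position is W if it can reach an L in one move, else L.
n=0: no move → L
n=1: can move to 0, which is L ⇒ W
n=2: can move to 0, which is L ⇒ W
n=3: can move to 0, which is L ⇒ W
n=4: moves to 2(W), 3(W); every one is W ⇒ L
n=5: can move to 0, which is L ⇒ W
n=6: can move to 4, which is L ⇒ W
n=7: can move to 0, which is L ⇒ W
n=8: moves to 6(W), 7(W); every one is W ⇒ L
n=9: can move to 8, which is L ⇒ W
n=10: can move to 8, which is L ⇒ W
n=11: can move to 0, which is L ⇒ W
n=12: can move to 4, which is L ⇒ W
n=13: can move to 0, which is L ⇒ W
n=14: moves to 7(W), 12(W), 13(W); every one is W ⇒ L
n=15: can move to 14, which is L ⇒ W
n=16: can move to 14, which is L ⇒ W
n=17: can move to 0, which is L ⇒ W
n=18: moves to 6(W), 15(W), 16(W), 17(W); every one is W ⇒ L
n=19: can move to 0, which is L ⇒ W
n=20: can move to 18, which is L ⇒ W
n=21: can move to 14, which is L ⇒ W
n=22: moves to 11(W), 20(W), 21(W); every one is W ⇒ L
n=23: can move to 0, which is L ⇒ W
n=24: can move to 8, which is L ⇒ W
n=25: moves to 20(W), 24(W); every one is W ⇒ L
n=26: can move to 25, which is L ⇒ W
n=27: moves to 9(W), 24(W), 26(W); every one is W ⇒ L
n=28: can move to 27, which is L ⇒ W
n=29: can move to 0, which is L ⇒ W
n=30: can move to 25, which is L ⇒ W
n=31: can move to 0, which is L ⇒ W
L entries with 1 ≤ n ≤ 31 (n=0 is outside the asked range and is not counted): n = 4, 8, 14, 18, 22, 25, 27; that makes 7.

7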